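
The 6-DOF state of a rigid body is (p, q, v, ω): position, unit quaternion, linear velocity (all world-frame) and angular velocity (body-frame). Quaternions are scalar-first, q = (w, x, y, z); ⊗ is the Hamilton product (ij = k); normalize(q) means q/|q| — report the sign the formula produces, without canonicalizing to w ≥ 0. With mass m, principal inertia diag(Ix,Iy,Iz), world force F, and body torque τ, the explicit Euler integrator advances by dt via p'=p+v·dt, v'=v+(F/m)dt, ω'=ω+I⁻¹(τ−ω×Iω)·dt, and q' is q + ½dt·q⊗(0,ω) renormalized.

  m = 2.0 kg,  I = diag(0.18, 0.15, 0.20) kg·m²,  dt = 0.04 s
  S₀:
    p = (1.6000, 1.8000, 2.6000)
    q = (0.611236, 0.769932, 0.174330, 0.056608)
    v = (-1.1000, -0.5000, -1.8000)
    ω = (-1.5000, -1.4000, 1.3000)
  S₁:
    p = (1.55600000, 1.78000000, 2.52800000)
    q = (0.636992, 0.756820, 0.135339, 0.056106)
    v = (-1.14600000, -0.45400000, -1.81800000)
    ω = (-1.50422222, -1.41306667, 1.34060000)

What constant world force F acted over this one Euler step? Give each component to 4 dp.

F = (-2.3000, 2.3000, -0.9000)

v₁ − v₀ = (-0.04600000, 0.04600000, -0.01800000)
m·(v₁−v₀)/dt = (-2.3000, 2.3000, -0.9000)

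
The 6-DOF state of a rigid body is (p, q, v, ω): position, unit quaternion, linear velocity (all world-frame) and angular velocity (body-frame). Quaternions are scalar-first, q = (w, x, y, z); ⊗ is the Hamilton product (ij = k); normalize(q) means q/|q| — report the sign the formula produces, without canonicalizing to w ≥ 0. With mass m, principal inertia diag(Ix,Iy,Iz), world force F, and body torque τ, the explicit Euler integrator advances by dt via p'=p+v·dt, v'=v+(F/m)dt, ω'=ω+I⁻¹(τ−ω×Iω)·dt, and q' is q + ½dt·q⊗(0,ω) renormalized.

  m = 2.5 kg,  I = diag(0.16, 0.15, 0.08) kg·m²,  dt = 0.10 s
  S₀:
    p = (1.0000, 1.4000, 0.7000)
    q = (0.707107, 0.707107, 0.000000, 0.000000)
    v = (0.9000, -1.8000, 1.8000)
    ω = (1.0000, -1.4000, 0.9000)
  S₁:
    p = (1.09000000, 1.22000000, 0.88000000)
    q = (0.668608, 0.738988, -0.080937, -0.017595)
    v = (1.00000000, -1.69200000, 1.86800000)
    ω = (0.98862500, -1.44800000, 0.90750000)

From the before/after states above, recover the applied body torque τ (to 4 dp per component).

ω₁ − ω₀ = (-0.01137500, -0.04800000, 0.00750000)
applied torque τ = (0.0700, 0.0000, 0.0200)

τ = (0.0700, 0.0000, 0.0200)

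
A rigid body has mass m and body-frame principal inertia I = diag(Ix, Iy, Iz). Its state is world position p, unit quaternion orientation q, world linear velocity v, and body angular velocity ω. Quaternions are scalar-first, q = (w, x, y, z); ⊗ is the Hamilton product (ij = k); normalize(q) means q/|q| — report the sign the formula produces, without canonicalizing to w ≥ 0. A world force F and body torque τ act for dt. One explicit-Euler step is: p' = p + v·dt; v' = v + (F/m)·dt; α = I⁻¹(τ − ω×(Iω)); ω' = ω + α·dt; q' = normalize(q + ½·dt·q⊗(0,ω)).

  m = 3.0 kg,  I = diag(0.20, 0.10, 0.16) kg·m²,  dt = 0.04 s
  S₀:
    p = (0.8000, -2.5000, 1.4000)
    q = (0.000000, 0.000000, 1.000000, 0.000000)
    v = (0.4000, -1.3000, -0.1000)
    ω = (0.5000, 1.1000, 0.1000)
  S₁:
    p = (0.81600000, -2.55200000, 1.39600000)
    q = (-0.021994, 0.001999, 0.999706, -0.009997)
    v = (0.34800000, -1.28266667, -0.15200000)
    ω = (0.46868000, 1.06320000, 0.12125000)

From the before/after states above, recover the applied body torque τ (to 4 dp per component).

τ = (-0.1500, -0.0900, 0.0300)

Δω = ω₁−ω₀ = (-0.03132000, -0.03680000, 0.02125000)
applied torque τ = (-0.1500, -0.0900, 0.0300)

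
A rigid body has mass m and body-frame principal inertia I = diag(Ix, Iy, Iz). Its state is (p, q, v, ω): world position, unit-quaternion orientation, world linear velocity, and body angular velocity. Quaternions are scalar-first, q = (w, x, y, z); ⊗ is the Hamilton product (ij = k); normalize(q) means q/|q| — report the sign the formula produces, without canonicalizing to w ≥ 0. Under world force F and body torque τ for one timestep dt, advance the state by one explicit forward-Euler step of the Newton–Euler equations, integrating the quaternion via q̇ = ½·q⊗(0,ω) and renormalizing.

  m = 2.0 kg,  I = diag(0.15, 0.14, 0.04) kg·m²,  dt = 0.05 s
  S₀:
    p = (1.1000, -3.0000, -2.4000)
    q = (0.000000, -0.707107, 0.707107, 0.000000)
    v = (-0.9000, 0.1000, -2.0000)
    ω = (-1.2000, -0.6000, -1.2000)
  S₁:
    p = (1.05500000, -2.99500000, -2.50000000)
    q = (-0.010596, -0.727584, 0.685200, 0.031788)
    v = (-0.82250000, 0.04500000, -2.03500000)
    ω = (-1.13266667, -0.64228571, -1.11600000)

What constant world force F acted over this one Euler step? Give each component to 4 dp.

F = (3.1000, -2.2000, -1.4000)

velocity change Δv = (0.07750000, -0.05500000, -0.03500000)
applied force F = (3.1000, -2.2000, -1.4000)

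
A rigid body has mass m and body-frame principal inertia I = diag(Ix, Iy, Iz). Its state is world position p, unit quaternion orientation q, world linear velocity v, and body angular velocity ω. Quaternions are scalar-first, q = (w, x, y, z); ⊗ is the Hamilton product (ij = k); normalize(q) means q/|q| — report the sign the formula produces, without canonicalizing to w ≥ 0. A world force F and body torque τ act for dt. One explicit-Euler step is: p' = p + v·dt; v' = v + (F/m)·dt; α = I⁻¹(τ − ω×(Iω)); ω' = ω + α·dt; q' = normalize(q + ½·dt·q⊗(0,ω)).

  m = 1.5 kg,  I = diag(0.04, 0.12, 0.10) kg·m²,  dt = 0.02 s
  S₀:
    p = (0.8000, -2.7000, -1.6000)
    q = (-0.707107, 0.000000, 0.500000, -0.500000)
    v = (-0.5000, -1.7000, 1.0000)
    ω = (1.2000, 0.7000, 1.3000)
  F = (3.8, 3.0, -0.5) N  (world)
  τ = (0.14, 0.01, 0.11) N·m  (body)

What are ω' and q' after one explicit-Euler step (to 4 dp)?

ω' = (1.2791, 0.7173, 1.3086)
q' = (-0.7040, 0.0015, 0.4890, -0.5151)

ω×(Iω) gyroscopic = (-0.0182, -0.0936, 0.0672)
angular accel α = (3.9550, 0.8633, 0.4280)
ω' = ω + α·dt = (1.2791, 0.7173, 1.3086)
q⊗(0,ω) = (0.3000000, 0.1514716, -1.0949749, -1.5192391)
q' = normalize(q + ½dt·q⊗(0,ω)) = (-0.7040, 0.0015, 0.4890, -0.5151)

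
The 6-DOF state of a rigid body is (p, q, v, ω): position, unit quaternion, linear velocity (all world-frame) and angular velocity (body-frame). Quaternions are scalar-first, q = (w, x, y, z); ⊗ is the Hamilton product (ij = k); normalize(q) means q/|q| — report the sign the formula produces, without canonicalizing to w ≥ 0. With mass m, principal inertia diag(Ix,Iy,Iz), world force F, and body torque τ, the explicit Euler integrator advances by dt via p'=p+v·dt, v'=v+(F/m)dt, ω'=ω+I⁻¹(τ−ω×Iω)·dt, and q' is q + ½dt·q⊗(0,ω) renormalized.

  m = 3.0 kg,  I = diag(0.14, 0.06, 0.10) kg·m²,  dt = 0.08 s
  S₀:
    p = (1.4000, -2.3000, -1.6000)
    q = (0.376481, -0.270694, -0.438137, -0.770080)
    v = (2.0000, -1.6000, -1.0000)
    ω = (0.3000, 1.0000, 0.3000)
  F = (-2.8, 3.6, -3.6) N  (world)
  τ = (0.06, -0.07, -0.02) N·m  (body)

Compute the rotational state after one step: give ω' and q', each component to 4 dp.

precession coupling ω×(Iω) = (0.0120, 0.0036, -0.0240)
(τ − ω×Iω)/I = (0.3429, -1.2267, 0.0400)
new body rate ω' = (0.3274, 0.9019, 0.3032)
Hamilton product q⊗(0,ω) = (0.7503692, 0.7515832, 0.2266652, -0.0263086)
q' = normalize(q + ½dt·q⊗(0,ω)) = (0.4061, -0.2404, -0.4287, -0.7704)

ω' = (0.3274, 0.9019, 0.3032)
q' = (0.4061, -0.2404, -0.4287, -0.7704)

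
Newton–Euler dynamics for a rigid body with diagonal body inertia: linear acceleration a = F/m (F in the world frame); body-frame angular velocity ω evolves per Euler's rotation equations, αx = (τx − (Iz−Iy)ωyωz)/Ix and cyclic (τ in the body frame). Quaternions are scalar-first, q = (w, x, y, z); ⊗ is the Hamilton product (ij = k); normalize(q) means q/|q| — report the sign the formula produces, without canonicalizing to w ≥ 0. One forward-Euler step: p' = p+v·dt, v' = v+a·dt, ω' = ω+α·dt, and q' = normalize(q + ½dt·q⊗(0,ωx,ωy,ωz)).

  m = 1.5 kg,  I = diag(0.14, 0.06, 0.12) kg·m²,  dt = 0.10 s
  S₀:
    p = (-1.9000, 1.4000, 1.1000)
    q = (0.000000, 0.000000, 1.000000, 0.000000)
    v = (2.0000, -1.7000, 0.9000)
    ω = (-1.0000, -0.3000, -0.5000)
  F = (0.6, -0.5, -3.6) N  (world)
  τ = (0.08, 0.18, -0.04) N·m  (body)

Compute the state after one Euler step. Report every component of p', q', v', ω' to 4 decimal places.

a = (0.4000, -0.3333, -2.4000)
p + v·dt = (-1.7000, 1.2300, 1.1900)
new velocity v' = (2.0400, -1.7333, 0.6600)
(τ − ω×Iω)/I = (0.5071, 2.8333, -0.1333)
ω + α·dt = (-0.9493, -0.0167, -0.5133)
2q̇ = q⊗(0,ω) = (0.3000000, -0.5000000, 0.0000000, 1.0000000)
updated quaternion q' = (0.0150, -0.0250, 0.9983, 0.0499)

p' = (-1.7000, 1.2300, 1.1900)
q' = (0.0150, -0.0250, 0.9983, 0.0499)
v' = (2.0400, -1.7333, 0.6600)
ω' = (-0.9493, -0.0167, -0.5133)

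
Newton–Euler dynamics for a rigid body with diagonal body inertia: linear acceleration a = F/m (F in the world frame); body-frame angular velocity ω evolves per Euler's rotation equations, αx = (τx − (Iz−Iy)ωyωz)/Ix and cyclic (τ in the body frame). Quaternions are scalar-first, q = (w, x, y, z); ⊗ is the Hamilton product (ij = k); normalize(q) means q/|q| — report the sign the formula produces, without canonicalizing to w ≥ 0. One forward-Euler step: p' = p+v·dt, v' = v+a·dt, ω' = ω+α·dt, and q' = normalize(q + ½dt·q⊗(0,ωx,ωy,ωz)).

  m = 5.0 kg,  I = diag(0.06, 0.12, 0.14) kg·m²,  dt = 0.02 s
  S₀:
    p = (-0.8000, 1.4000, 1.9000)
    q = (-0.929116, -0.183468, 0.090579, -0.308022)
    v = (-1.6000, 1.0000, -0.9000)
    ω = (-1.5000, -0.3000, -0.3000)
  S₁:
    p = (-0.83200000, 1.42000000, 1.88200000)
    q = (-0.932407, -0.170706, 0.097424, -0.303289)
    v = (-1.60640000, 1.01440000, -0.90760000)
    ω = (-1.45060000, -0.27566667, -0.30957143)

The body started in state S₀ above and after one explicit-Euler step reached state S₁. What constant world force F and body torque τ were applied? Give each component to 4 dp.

F = (-1.6000, 3.6000, -1.9000)
τ = (0.1500, 0.1100, -0.0400)

ω₁ − ω₀ = (0.04940000, 0.02433333, -0.00957143)
I·α + gyro = (0.1500, 0.1100, -0.0400)
velocity change Δv = (-0.00640000, 0.01440000, -0.00760000)
m·(v₁−v₀)/dt = (-1.6000, 3.6000, -1.9000)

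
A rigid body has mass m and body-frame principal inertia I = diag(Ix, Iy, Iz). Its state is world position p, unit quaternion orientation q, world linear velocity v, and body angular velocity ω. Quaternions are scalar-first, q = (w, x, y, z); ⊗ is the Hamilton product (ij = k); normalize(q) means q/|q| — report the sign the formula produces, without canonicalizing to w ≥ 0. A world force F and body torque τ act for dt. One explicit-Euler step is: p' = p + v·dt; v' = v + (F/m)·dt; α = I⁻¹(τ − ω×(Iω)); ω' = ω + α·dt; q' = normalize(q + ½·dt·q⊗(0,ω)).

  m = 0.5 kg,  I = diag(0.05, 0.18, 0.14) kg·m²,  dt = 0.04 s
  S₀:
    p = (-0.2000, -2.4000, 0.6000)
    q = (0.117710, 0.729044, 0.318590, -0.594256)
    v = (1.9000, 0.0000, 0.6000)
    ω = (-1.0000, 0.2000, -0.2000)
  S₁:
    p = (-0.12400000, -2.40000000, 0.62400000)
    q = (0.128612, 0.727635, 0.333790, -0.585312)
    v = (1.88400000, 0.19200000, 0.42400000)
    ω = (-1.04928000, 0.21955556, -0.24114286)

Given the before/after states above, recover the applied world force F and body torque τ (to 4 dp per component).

velocity change Δv = (-0.01600000, 0.19200000, -0.17600000)
F = m·Δv/dt = (-0.2000, 2.4000, -2.2000)
Δω = ω₁−ω₀ = (-0.04928000, 0.01955556, -0.04114286)
applied torque τ = (-0.0600, 0.0700, -0.1700)

F = (-0.2000, 2.4000, -2.2000)
τ = (-0.0600, 0.0700, -0.1700)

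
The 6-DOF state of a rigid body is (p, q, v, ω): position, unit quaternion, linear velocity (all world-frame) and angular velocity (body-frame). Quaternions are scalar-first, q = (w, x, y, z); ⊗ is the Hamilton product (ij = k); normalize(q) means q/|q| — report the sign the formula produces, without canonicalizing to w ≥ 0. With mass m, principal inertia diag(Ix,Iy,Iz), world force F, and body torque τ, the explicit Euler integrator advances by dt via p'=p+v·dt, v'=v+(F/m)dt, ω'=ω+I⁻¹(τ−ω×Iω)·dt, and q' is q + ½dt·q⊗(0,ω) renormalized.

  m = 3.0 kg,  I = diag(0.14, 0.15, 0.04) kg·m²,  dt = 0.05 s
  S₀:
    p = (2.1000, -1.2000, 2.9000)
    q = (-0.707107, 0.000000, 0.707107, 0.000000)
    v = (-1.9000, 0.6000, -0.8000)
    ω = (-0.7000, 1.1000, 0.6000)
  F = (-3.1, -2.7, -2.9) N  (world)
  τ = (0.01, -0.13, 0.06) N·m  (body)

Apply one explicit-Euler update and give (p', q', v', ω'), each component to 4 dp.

a = F/m = (-1.0333, -0.9000, -0.9667)
new position p' = (2.0050, -1.1700, 2.8600)
new velocity v' = (-1.9517, 0.5550, -0.8483)
angular accel α = (0.5900, -0.5867, 1.6925)
ω + α·dt = (-0.6705, 1.0707, 0.6846)
q⊗(0,ω) = (-0.7778177, 0.9192391, -0.7778177, 0.0707107)
q + ½dt·q⊗(0,ω), renormalized = (-0.7261, 0.0230, 0.6872, 0.0018)

p' = (2.0050, -1.1700, 2.8600)
q' = (-0.7261, 0.0230, 0.6872, 0.0018)
v' = (-1.9517, 0.5550, -0.8483)
ω' = (-0.6705, 1.0707, 0.6846)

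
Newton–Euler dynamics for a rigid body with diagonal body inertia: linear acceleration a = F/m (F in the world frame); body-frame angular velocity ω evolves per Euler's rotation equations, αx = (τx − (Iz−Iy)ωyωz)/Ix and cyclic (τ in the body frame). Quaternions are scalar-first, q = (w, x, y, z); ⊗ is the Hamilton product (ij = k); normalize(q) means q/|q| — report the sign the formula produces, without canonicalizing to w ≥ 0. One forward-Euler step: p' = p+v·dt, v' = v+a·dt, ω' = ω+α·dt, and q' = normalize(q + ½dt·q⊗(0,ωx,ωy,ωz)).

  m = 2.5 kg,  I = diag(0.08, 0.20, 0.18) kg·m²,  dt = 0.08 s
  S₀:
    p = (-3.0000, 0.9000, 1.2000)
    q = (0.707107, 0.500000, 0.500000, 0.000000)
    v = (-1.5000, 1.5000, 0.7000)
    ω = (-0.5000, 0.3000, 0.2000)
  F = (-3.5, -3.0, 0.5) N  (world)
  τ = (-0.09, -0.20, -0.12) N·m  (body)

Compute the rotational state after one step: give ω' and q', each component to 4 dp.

ω' = (-0.5888, 0.2160, 0.1547)
q' = (0.7109, 0.4897, 0.5043, 0.0217)

precession coupling ω×(Iω) = (-0.0012, 0.0100, -0.0180)
α = I⁻¹(τ − ω×Iω) = (-1.1100, -1.0500, -0.5667)
new body rate ω' = (-0.5888, 0.2160, 0.1547)
2q̇ = q⊗(0,ω) = (0.1000000, -0.2535535, 0.1121321, 0.5414214)
updated quaternion q' = (0.7109, 0.4897, 0.5043, 0.0217)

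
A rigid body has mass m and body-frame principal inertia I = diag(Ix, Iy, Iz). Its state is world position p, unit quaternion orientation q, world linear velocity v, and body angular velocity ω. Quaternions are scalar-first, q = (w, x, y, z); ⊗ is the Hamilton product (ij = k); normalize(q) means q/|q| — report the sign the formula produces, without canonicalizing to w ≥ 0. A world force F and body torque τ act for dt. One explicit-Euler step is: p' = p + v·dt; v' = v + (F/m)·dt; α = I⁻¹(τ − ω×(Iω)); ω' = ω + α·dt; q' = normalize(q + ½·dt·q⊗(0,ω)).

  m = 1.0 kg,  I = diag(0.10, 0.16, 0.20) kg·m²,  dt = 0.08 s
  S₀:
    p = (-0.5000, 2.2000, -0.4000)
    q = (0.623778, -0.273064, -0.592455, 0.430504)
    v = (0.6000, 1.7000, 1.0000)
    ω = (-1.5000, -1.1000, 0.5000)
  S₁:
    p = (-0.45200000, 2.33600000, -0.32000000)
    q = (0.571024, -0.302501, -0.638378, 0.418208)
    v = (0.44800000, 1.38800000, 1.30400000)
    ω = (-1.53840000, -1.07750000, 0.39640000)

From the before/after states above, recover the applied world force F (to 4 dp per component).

F = (-1.9000, -3.9000, 3.8000)

velocity change Δv = (-0.15200000, -0.31200000, 0.30400000)
m·(v₁−v₀)/dt = (-1.9000, -3.9000, 3.8000)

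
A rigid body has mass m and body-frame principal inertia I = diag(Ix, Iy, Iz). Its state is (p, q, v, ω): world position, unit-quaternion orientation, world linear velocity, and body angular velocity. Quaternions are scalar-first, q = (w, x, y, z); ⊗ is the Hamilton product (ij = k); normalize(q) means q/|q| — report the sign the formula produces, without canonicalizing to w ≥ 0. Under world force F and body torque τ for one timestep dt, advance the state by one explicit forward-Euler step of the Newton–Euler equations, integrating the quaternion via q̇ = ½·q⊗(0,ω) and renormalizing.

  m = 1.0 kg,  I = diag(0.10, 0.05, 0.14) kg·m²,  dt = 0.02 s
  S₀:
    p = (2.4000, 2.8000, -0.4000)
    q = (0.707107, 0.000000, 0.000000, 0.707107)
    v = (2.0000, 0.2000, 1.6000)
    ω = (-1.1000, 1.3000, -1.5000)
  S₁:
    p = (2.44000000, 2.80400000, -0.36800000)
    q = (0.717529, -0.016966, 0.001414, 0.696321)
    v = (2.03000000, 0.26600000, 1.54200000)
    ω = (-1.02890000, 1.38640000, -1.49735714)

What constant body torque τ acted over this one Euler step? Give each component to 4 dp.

rate change Δω = (0.07110000, 0.08640000, 0.00264286)
ω₀×(Iω₀) = (-0.1755, -0.0660, 0.0715)
I·α + gyro = (0.1800, 0.1500, 0.0900)

τ = (0.1800, 0.1500, 0.0900)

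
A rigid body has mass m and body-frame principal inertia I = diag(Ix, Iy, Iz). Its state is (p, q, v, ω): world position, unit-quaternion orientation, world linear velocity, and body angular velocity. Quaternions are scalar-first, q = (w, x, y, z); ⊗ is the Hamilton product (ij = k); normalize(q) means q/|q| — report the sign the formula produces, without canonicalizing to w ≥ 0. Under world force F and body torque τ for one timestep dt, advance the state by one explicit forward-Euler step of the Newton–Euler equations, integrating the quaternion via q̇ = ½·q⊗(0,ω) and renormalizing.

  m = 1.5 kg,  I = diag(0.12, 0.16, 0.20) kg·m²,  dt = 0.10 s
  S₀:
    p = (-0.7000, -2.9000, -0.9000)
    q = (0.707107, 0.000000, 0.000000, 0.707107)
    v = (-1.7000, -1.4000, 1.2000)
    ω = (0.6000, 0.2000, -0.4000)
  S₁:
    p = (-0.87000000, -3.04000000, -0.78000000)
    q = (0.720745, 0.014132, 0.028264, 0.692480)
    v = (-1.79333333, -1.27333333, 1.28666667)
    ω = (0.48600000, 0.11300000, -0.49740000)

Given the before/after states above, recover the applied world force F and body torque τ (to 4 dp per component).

Δv = v₁−v₀ = (-0.09333333, 0.12666667, 0.08666667)
m·(v₁−v₀)/dt = (-1.4000, 1.9000, 1.3000)
rate change Δω = (-0.11400000, -0.08700000, -0.09740000)
I·α + gyro = (-0.1400, -0.1200, -0.1900)

F = (-1.4000, 1.9000, 1.3000)
τ = (-0.1400, -0.1200, -0.1900)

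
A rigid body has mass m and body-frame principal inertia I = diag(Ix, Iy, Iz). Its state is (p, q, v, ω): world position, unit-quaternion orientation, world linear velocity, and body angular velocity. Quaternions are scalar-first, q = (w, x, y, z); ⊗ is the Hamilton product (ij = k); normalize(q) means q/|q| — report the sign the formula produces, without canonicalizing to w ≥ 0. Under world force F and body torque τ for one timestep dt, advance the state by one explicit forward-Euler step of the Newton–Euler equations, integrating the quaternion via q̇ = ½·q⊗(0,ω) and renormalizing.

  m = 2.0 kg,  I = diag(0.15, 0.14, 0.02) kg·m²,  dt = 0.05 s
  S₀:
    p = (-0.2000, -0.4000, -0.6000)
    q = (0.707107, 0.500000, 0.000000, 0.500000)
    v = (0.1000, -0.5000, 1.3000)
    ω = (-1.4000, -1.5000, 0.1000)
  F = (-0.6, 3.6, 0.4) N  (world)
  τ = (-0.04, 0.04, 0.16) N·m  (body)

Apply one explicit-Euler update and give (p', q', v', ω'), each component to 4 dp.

α = I⁻¹(τ − ω×Iω) = (-0.3867, 0.4157, 9.0500)
new body rate ω' = (-1.4193, -1.4792, 0.5525)
q⊗(0,ω) = (0.6500000, -0.2399498, -1.8106605, -0.6792893)
updated quaternion q' = (0.7224, 0.4934, -0.0452, 0.4824)
new position p' = (-0.1950, -0.4250, -0.5350)
v + (F/m)dt = (0.0850, -0.4100, 1.3100)

p' = (-0.1950, -0.4250, -0.5350)
q' = (0.7224, 0.4934, -0.0452, 0.4824)
v' = (0.0850, -0.4100, 1.3100)
ω' = (-1.4193, -1.4792, 0.5525)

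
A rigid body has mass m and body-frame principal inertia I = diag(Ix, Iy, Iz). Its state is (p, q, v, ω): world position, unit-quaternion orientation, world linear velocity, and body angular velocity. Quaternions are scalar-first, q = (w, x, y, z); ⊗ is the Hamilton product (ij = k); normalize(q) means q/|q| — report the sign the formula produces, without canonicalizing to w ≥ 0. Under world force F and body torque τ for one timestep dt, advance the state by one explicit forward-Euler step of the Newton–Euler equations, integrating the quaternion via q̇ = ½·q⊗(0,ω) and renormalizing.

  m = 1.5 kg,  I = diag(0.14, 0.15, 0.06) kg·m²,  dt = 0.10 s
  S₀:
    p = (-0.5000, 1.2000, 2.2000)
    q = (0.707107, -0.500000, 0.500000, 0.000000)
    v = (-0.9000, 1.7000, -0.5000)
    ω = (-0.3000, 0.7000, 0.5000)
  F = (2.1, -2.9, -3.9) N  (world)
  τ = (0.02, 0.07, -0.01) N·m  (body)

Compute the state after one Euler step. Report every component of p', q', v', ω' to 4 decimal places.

p' = (-0.5900, 1.3700, 2.1500)
q' = (0.6814, -0.4976, 0.5367, 0.0077)
v' = (-0.7600, 1.5067, -0.7600)
ω' = (-0.2632, 0.7547, 0.4868)

(τ − ω×Iω)/I = (0.3679, 0.5467, -0.1317)
new body rate ω' = (-0.2632, 0.7547, 0.4868)
q⊗(0,ω) = (-0.5000000, 0.0378679, 0.7449749, 0.1535535)
q' = normalize(q + ½dt·q⊗(0,ω)) = (0.6814, -0.4976, 0.5367, 0.0077)
a = F/m = (1.4000, -1.9333, -2.6000)
new position p' = (-0.5900, 1.3700, 2.1500)
new velocity v' = (-0.7600, 1.5067, -0.7600)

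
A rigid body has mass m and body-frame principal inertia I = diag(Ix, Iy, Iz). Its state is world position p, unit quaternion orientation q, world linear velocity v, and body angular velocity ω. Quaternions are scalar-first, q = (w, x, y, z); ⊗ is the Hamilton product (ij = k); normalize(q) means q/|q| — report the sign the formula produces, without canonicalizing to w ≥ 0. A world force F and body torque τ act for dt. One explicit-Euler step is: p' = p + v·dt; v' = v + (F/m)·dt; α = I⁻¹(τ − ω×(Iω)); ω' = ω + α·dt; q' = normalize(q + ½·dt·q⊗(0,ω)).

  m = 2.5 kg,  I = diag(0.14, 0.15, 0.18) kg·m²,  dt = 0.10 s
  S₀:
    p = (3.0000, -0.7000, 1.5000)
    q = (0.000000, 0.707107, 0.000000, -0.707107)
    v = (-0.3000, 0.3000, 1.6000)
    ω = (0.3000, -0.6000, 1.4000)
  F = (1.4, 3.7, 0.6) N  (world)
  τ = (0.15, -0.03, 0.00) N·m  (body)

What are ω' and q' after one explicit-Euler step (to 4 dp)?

ω×(Iω) gyroscopic = (-0.0252, -0.0168, -0.0018)
(τ − ω×Iω)/I = (1.2514, -0.0880, 0.0100)
new body rate ω' = (0.4251, -0.6088, 1.4010)
Hamilton product q⊗(0,ω) = (0.7778177, -0.4242642, -1.2020819, -0.4242642)
q + ½dt·q⊗(0,ω), renormalized = (0.0388, 0.6838, -0.0599, -0.7261)

ω' = (0.4251, -0.6088, 1.4010)
q' = (0.0388, 0.6838, -0.0599, -0.7261)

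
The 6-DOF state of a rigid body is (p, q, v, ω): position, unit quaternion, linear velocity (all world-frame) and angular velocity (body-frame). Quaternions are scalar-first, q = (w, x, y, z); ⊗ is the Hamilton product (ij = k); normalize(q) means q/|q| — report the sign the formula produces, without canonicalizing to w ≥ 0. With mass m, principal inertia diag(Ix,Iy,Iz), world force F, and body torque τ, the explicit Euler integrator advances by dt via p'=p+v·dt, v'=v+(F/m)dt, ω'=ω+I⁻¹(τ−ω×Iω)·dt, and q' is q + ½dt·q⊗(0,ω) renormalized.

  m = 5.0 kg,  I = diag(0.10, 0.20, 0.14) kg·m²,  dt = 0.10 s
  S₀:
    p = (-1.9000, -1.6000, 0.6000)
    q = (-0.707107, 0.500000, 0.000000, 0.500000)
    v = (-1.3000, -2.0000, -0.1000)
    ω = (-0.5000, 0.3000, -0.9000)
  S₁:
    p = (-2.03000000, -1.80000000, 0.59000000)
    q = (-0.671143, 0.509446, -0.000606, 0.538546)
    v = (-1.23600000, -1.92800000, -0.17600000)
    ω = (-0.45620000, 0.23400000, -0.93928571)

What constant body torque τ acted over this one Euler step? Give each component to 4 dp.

Δω = ω₁−ω₀ = (0.04380000, -0.06600000, -0.03928571)
ω₀×(Iω₀) = (0.0162, -0.0180, -0.0150)
applied torque τ = (0.0600, -0.1500, -0.0700)

τ = (0.0600, -0.1500, -0.0700)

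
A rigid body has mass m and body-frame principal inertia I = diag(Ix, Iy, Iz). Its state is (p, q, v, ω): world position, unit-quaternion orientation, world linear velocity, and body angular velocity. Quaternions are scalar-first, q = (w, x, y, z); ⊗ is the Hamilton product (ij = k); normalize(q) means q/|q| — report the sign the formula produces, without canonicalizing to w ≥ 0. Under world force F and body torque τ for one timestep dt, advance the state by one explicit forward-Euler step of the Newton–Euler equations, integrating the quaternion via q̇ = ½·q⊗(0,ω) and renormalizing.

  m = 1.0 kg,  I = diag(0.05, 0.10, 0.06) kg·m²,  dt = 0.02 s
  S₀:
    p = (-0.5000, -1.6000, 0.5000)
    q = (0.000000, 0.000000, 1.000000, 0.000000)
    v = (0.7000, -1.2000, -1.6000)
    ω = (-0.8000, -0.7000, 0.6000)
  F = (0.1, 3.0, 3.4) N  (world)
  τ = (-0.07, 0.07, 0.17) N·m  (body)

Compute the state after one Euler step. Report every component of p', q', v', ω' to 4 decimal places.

p' = (-0.4860, -1.6240, 0.4680)
q' = (0.0070, 0.0060, 0.9999, 0.0080)
v' = (0.7020, -1.1400, -1.5320)
ω' = (-0.8347, -0.6870, 0.6473)

precession coupling ω×(Iω) = (0.0168, 0.0048, 0.0280)
angular accel α = (-1.7360, 0.6520, 2.3667)
ω' = ω + α·dt = (-0.8347, -0.6870, 0.6473)
2q̇ = q⊗(0,ω) = (0.7000000, 0.6000000, 0.0000000, 0.8000000)
updated quaternion q' = (0.0070, 0.0060, 0.9999, 0.0080)
p + v·dt = (-0.4860, -1.6240, 0.4680)
v + (F/m)dt = (0.7020, -1.1400, -1.5320)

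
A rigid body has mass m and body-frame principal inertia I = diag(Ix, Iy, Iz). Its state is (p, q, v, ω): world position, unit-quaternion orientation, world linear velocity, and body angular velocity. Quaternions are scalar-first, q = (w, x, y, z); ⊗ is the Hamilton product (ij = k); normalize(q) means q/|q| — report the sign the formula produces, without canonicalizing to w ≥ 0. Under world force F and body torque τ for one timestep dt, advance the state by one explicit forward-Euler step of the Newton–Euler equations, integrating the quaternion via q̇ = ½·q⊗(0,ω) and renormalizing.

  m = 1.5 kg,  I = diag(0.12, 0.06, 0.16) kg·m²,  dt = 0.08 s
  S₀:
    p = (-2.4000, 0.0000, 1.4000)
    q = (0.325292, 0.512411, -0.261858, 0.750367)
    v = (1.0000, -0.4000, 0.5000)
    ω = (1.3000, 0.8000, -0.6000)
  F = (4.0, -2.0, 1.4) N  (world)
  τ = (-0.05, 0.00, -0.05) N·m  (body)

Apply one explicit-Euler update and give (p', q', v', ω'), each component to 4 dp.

angular accel α = (-0.0167, -0.5200, 0.0775)
ω' = ω + α·dt = (1.2987, 0.7584, -0.5938)
2q̇ = q⊗(0,ω) = (-0.0064277, -0.0202992, 1.5431573, 0.5551690)
updated quaternion q' = (0.3243, 0.5105, -0.1997, 0.7709)
new position p' = (-2.3200, -0.0320, 1.4400)
v + (F/m)dt = (1.2133, -0.5067, 0.5747)

p' = (-2.3200, -0.0320, 1.4400)
q' = (0.3243, 0.5105, -0.1997, 0.7709)
v' = (1.2133, -0.5067, 0.5747)
ω' = (1.2987, 0.7584, -0.5938)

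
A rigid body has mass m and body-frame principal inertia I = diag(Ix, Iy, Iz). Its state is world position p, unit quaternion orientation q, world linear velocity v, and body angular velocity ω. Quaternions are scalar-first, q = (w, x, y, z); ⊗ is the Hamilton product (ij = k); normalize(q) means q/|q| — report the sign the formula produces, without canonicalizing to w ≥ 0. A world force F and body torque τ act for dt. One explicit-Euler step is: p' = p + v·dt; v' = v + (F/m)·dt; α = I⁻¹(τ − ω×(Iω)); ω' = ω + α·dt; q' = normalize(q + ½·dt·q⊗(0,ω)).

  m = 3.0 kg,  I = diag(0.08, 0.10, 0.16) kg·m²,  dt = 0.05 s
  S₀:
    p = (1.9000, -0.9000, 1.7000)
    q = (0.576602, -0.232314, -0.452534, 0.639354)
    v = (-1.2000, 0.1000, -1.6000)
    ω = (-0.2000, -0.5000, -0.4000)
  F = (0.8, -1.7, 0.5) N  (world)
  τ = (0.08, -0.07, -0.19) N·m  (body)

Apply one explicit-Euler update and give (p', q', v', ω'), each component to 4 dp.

new position p' = (1.8400, -0.8950, 1.6200)
v' = v + a·dt = (-1.1867, 0.0717, -1.5917)
α = I⁻¹(τ − ω×Iω) = (0.8500, -0.6360, -1.2000)
new body rate ω' = (-0.1575, -0.5318, -0.4600)
Hamilton product q⊗(0,ω) = (-0.0169882, 0.3853702, -0.5090974, -0.2049906)
updated quaternion q' = (0.5761, -0.2226, -0.4652, 0.6341)

p' = (1.8400, -0.8950, 1.6200)
q' = (0.5761, -0.2226, -0.4652, 0.6341)
v' = (-1.1867, 0.0717, -1.5917)
ω' = (-0.1575, -0.5318, -0.4600)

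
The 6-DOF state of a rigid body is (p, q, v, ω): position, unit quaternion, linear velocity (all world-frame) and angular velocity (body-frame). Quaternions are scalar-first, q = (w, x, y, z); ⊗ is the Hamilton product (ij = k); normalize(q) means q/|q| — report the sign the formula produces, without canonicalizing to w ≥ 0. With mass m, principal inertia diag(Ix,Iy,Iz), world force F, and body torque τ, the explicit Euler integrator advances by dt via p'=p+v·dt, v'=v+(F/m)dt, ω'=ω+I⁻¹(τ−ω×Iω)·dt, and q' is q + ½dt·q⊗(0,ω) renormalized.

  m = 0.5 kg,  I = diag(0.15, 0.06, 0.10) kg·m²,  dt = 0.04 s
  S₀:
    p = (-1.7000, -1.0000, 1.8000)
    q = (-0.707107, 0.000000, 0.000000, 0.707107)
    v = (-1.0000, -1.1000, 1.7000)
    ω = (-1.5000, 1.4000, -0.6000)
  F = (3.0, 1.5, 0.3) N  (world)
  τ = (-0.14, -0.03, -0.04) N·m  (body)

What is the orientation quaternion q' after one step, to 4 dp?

q' = (-0.6980, 0.0014, -0.0410, 0.7149)

Hamilton product q⊗(0,ω) = (0.4242642, 0.0707107, -2.0506103, 0.4242642)
q' = normalize(q + ½dt·q⊗(0,ω)) = (-0.6980, 0.0014, -0.0410, 0.7149)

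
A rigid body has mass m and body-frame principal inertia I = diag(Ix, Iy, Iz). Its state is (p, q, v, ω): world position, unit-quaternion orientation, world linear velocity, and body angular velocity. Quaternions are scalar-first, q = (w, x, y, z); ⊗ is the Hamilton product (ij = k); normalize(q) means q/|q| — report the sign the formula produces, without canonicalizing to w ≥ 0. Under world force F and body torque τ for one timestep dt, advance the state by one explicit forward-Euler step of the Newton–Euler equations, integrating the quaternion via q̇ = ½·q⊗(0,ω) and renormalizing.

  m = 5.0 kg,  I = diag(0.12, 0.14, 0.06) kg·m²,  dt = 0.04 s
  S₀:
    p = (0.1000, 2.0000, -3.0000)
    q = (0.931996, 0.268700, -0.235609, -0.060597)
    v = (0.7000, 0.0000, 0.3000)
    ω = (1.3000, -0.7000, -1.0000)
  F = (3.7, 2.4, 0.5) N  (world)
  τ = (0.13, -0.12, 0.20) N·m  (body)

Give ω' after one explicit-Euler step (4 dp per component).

ω' = (1.3620, -0.7120, -0.8545)

gyro term ω×Iω = (-0.0560, -0.0780, -0.0182)
angular accel α = (1.5500, -0.3000, 3.6367)
new body rate ω' = (1.3620, -0.7120, -0.8545)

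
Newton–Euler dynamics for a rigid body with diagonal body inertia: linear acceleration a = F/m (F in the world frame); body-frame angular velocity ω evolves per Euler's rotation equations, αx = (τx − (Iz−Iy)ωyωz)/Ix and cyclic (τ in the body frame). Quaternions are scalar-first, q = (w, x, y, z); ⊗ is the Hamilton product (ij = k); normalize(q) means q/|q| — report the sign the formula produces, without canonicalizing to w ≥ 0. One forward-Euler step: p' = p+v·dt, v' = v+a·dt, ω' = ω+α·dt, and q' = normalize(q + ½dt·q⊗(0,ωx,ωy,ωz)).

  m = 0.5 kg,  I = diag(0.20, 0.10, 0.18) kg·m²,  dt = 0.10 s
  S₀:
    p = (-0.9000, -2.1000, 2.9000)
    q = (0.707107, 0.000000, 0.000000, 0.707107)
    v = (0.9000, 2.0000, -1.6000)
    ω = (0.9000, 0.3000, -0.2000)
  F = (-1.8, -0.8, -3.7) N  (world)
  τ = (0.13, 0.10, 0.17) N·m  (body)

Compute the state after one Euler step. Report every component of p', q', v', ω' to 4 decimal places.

p' = (-0.8100, -1.9000, 2.7400)
q' = (0.7133, 0.0212, 0.0424, 0.6992)
v' = (0.5400, 1.8400, -2.3400)
ω' = (0.9674, 0.4036, -0.0906)

p + v·dt = (-0.8100, -1.9000, 2.7400)
new velocity v' = (0.5400, 1.8400, -2.3400)
gyro term ω×Iω = (-0.0048, -0.0036, -0.0270)
α = I⁻¹(τ − ω×Iω) = (0.6740, 1.0360, 1.0944)
ω + α·dt = (0.9674, 0.4036, -0.0906)
q⊗(0,ω) = (0.1414214, 0.4242642, 0.8485284, -0.1414214)
updated quaternion q' = (0.7133, 0.0212, 0.0424, 0.6992)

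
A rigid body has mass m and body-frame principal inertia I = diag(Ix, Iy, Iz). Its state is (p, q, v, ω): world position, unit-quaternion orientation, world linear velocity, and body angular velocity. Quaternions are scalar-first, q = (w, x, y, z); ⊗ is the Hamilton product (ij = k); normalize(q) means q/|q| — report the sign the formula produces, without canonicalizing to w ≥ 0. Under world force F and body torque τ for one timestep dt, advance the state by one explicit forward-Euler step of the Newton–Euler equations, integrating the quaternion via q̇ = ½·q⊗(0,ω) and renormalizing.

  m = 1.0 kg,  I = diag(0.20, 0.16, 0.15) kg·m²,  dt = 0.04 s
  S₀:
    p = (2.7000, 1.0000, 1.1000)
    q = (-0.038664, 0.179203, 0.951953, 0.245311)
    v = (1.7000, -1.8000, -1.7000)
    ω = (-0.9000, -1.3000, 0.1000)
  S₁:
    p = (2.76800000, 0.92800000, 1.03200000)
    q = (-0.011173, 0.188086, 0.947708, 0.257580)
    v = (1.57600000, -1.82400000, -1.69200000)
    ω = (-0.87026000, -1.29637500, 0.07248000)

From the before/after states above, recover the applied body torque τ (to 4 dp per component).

rate change Δω = (0.02974000, 0.00362500, -0.02752000)
ω₀×(Iω₀) = (0.0013, -0.0045, -0.0468)
I·α + gyro = (0.1500, 0.0100, -0.1500)

τ = (0.1500, 0.0100, -0.1500)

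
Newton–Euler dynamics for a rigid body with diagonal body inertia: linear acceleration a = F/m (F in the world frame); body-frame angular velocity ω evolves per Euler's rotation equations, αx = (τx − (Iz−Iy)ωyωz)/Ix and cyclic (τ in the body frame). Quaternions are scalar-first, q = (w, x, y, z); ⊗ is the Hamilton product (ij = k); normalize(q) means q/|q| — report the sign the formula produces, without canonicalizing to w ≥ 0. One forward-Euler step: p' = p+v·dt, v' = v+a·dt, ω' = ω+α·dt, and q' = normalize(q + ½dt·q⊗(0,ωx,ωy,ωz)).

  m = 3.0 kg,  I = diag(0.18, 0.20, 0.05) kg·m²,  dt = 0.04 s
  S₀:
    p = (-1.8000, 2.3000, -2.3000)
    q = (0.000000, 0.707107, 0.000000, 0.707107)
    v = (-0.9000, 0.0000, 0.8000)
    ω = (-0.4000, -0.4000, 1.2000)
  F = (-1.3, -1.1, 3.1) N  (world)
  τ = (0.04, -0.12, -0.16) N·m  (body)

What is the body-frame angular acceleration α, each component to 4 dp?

α = (-0.1778, -0.2880, -3.2640)

ω×(Iω) gyroscopic = (0.0720, -0.0624, 0.0032)
angular accel α = (-0.1778, -0.2880, -3.2640)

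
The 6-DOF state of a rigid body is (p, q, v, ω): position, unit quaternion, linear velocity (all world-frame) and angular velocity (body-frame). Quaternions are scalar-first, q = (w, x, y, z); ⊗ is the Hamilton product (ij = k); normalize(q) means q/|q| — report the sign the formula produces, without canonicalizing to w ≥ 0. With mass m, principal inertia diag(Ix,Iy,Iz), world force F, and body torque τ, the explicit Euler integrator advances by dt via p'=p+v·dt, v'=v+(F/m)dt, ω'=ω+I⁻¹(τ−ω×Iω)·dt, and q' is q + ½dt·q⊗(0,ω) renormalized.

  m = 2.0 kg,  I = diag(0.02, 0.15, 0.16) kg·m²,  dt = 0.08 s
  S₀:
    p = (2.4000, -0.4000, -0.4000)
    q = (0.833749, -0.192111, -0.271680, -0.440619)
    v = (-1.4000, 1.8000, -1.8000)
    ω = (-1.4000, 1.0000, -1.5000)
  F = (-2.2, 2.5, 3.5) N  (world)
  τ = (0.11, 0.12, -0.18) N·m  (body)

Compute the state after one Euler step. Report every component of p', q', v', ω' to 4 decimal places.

(τ − ω×Iω)/I = (6.2500, 2.7600, 0.0125)
ω + α·dt = (-0.9000, 1.2208, -1.4990)
2q̇ = q⊗(0,ω) = (-0.6582039, -0.3191096, 1.1624491, -1.8230865)
q + ½dt·q⊗(0,ω), renormalized = (0.8041, -0.2040, -0.2242, -0.5114)
p' = p + v·dt = (2.2880, -0.2560, -0.5440)
new velocity v' = (-1.4880, 1.9000, -1.6600)

p' = (2.2880, -0.2560, -0.5440)
q' = (0.8041, -0.2040, -0.2242, -0.5114)
v' = (-1.4880, 1.9000, -1.6600)
ω' = (-0.9000, 1.2208, -1.4990)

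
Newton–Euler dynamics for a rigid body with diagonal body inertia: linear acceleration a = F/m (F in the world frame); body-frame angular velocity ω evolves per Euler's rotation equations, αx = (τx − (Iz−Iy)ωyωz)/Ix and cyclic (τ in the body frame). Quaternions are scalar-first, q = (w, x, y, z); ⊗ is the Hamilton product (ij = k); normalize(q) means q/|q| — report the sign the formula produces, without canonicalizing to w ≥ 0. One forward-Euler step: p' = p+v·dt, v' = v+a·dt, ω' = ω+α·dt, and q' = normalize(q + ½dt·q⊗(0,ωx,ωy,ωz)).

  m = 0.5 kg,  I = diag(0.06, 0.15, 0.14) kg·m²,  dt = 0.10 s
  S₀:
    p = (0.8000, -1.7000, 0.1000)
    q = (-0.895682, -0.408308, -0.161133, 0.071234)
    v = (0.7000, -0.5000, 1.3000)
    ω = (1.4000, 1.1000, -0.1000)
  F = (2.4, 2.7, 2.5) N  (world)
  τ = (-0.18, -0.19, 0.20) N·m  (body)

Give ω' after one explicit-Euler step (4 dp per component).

gyro term ω×Iω = (0.0011, 0.0112, 0.1386)
(τ − ω×Iω)/I = (-3.0183, -1.3413, 0.4386)
ω + α·dt = (1.0982, 0.9659, -0.0561)

ω' = (1.0982, 0.9659, -0.0561)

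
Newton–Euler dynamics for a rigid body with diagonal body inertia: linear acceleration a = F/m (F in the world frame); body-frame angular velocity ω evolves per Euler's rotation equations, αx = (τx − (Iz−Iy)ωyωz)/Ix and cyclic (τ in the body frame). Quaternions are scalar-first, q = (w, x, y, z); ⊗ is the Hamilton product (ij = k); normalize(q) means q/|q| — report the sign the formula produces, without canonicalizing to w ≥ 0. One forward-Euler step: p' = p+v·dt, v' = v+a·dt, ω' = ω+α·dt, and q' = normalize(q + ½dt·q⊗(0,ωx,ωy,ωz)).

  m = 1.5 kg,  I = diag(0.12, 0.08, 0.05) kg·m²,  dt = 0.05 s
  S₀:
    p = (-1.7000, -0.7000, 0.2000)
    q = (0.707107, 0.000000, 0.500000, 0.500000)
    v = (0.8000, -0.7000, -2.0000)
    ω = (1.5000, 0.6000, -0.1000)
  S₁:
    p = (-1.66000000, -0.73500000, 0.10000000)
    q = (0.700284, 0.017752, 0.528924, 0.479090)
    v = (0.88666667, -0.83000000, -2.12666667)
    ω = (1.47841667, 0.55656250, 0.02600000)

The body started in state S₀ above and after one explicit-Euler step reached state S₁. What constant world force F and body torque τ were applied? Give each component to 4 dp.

Δv = v₁−v₀ = (0.08666667, -0.13000000, -0.12666667)
m·(v₁−v₀)/dt = (2.6000, -3.9000, -3.8000)
ω₁ − ω₀ = (-0.02158333, -0.04343750, 0.12600000)
ω₀×(Iω₀) = (0.0018, -0.0105, -0.0360)
applied torque τ = (-0.0500, -0.0800, 0.0900)

F = (2.6000, -3.9000, -3.8000)
τ = (-0.0500, -0.0800, 0.0900)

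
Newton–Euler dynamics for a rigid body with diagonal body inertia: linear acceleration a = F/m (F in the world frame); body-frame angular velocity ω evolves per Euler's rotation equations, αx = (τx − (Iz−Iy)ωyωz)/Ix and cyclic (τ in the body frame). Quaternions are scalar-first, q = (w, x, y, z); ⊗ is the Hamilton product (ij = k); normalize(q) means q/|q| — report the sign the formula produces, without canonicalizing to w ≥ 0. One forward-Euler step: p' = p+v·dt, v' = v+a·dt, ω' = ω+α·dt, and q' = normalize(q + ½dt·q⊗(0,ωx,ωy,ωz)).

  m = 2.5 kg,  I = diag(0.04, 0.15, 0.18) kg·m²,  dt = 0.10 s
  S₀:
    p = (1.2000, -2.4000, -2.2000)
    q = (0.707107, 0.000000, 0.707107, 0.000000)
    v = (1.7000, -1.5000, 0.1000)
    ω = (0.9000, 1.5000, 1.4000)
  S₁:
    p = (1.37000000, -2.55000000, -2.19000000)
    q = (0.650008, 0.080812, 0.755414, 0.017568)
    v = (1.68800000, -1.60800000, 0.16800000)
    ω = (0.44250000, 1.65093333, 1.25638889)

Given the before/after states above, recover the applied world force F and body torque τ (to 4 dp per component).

ω₁ − ω₀ = (-0.45750000, 0.15093333, -0.14361111)
gyro term ω₀×Iω₀ = (0.0630, -0.1764, 0.1485)
I·α + gyro = (-0.1200, 0.0500, -0.1100)
velocity change Δv = (-0.01200000, -0.10800000, 0.06800000)
applied force F = (-0.3000, -2.7000, 1.7000)

F = (-0.3000, -2.7000, 1.7000)
τ = (-0.1200, 0.0500, -0.1100)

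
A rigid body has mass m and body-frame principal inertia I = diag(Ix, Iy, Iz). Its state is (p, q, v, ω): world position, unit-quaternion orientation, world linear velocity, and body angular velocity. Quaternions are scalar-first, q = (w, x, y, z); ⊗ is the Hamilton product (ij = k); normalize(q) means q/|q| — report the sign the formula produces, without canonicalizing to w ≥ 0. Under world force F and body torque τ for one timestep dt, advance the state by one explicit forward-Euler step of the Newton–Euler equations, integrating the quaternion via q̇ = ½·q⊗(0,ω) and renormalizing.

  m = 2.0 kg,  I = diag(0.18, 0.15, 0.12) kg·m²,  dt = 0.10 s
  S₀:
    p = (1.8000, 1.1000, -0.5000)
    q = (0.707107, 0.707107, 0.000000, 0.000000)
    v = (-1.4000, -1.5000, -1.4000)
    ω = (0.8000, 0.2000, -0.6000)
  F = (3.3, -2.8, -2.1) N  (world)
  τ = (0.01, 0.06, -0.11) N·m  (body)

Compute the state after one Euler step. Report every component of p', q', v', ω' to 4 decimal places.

a = (1.6500, -1.4000, -1.0500)
new position p' = (1.6600, 0.9500, -0.6400)
v' = v + a·dt = (-1.2350, -1.6400, -1.5050)
precession coupling ω×(Iω) = (0.0036, -0.0288, -0.0048)
angular accel α = (0.0356, 0.5920, -0.8767)
ω + α·dt = (0.8036, 0.2592, -0.6877)
q⊗(0,ω) = (-0.5656856, 0.5656856, 0.5656856, -0.2828428)
q + ½dt·q⊗(0,ω), renormalized = (0.6779, 0.7344, 0.0282, -0.0141)

p' = (1.6600, 0.9500, -0.6400)
q' = (0.6779, 0.7344, 0.0282, -0.0141)
v' = (-1.2350, -1.6400, -1.5050)
ω' = (0.8036, 0.2592, -0.6877)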